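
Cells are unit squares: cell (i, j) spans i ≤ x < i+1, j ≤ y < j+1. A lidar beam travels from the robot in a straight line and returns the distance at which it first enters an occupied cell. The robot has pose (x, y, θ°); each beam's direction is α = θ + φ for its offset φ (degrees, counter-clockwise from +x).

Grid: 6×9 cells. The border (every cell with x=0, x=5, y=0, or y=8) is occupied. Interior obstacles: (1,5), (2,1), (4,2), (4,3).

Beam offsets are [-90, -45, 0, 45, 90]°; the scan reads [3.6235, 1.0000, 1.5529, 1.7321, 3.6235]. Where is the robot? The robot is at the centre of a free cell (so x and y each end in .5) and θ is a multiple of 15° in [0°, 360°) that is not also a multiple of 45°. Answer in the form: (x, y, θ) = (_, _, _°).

The pose lattice has 24·16 = 384 candidates. Test each by forward raycasting.
  (3.5, 3.5, 30°): beam 1 = 1.0000 ≠ 3.6235 ✗
  (4.5, 1.5, 210°): beam 1 = 0.5774 ≠ 3.6235 ✗
  (3.5, 7.5, 285°): beam 1 = 2.5882 ≠ 3.6235 ✗
  (4.5, 6.5, 330°): beam 1 = 6.3509 ≠ 3.6235 ✗
  (1.5, 4.5, 165°): beam 1 = 0.5176 ≠ 3.6235 ✗
  …
  (2.5, 4.5, 165°): r_1=3.6235, r_2=1.0000, r_3=1.5529, r_4=1.7321, r_5=3.6235 — all match ✓
No second candidate reproduces the full scan.

(x, y, θ) = (2.5, 4.5, 165°)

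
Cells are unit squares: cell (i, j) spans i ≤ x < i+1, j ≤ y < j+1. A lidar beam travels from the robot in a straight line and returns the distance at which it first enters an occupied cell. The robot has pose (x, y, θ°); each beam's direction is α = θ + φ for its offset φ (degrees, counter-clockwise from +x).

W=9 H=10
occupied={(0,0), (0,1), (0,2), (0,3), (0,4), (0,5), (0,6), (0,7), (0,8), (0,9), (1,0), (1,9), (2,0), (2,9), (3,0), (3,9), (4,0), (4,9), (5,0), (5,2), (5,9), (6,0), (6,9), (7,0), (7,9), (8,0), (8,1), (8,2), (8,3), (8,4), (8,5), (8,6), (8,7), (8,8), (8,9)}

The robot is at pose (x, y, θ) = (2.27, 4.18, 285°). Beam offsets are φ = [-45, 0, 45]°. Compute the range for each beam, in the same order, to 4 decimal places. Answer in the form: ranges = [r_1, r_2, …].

beam 1: φ=-45°, α=240°
  cosα=-0.5000 sinα=-0.8660 | (2,4) | tMaxX 0.5400 tMaxY 0.2078 | tΔX 2.0000 tΔY 1.1547
    t=0.2078 [y] (2,3)
    t=0.5400 [x] (1,3)
    t=1.3625 [y] (1,2)
    t=2.5172 [y] (1,1)
    t=2.5400 [x] (0,1) — stop
  → r_1 = 2.5400
beam 2: φ=0°, α=285°
  cosα=0.2588 sinα=-0.9659 | (2,4) | tMaxX 2.8205 tMaxY 0.1863 | tΔX 3.8637 tΔY 1.0353
    t=0.1863 [y] (2,3)
    t=1.2216 [y] (2,2)
    t=2.2569 [y] (2,1)
    t=2.8205 [x] (3,1)
    t=3.2922 [y] (3,0) — stop
  → r_2 = 3.2922
beam 3: φ=45°, α=330°
  cosα=0.8660 sinα=-0.5000 | (2,4) | tMaxX 0.8429 tMaxY 0.3600 | tΔX 1.1547 tΔY 2.0000
    t=0.3600 [y] (2,3)
    t=0.8429 [x] (3,3)
    t=1.9976 [x] (4,3)
    t=2.3600 [y] (4,2)
    t=3.1523 [x] (5,2) — stop
  → r_3 = 3.1523

ranges = [2.5400, 3.2922, 3.1523]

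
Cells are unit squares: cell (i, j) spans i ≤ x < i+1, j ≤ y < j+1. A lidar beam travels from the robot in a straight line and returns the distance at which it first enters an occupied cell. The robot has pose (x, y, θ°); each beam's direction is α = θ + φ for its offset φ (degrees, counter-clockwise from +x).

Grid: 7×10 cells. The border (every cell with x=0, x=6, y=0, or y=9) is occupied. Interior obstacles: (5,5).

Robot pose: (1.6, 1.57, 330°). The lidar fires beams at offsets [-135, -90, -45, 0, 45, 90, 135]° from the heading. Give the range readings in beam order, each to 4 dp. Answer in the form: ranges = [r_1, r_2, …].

beam 1: φ=-135°, α=195°
  direction (-0.9659, -0.2588); cell (1,1); t to first gridline: x 0.6212, y 2.2023 (then +1.0353 / +3.8637)
    (0,1) via x @ 0.6212  # hit
  → r_1 = 0.6212
beam 2: φ=-90°, α=240°
  direction (-0.5000, -0.8660); cell (1,1); t to first gridline: x 1.2000, y 0.6582 (then +2.0000 / +1.1547)
    (1,0) via y @ 0.6582  # hit
  → r_2 = 0.6582
beam 3: φ=-45°, α=285°
  direction (0.2588, -0.9659); cell (1,1); t to first gridline: x 1.5455, y 0.5901 (then +3.8637 / +1.0353)
    (1,0) via y @ 0.5901  # hit
  → r_3 = 0.5901
beam 4: φ=0°, α=330°
  direction (0.8660, -0.5000); cell (1,1); t to first gridline: x 0.4619, y 1.1400 (then +1.1547 / +2.0000)
    (2,1) via x @ 0.4619
    (2,0) via y @ 1.1400  # hit
  → r_4 = 1.1400
beam 5: φ=45°, α=15°
  direction (0.9659, 0.2588); cell (1,1); t to first gridline: x 0.4141, y 1.6614 (then +1.0353 / +3.8637)
    (2,1) via x @ 0.4141
    (3,1) via x @ 1.4494
    (3,2) via y @ 1.6614
    (4,2) via x @ 2.4847
    (5,2) via x @ 3.5199
    (6,2) via x @ 4.5552  # hit
  → r_5 = 4.5552
beam 6: φ=90°, α=60°
  direction (0.5000, 0.8660); cell (1,1); t to first gridline: x 0.8000, y 0.4965 (then +2.0000 / +1.1547)
    (1,2) via y @ 0.4965
    (2,2) via x @ 0.8000
    (2,3) via y @ 1.6512
    (3,3) via x @ 2.8000
    (3,4) via y @ 2.8059
    (3,5) via y @ 3.9606
    (4,5) via x @ 4.8000
    (4,6) via y @ 5.1153
    (4,7) via y @ 6.2700
    (5,7) via x @ 6.8000
    (5,8) via y @ 7.4247
    (5,9) via y @ 8.5794  # hit
  → r_6 = 8.5794
beam 7: φ=135°, α=105°
  direction (-0.2588, 0.9659); cell (1,1); t to first gridline: x 2.3182, y 0.4452 (then +3.8637 / +1.0353)
    (1,2) via y @ 0.4452
    (1,3) via y @ 1.4804
    (0,3) via x @ 2.3182  # hit
  → r_7 = 2.3182

ranges = [0.6212, 0.6582, 0.5901, 1.1400, 4.5552, 8.5794, 2.3182]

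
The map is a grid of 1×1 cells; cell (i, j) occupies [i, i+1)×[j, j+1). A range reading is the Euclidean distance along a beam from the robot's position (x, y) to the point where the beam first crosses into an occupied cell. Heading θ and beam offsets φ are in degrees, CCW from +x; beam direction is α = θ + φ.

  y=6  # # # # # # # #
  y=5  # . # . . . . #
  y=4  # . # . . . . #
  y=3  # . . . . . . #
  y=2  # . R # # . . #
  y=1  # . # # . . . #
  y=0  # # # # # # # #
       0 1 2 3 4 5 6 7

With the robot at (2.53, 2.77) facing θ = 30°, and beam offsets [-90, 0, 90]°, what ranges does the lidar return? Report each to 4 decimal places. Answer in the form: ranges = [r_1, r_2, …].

beam 1: φ=-90°, α=300°
  direction (0.5000, -0.8660); cell (2,2); t to first gridline: x 0.9400, y 0.8891 (then +2.0000 / +1.1547)
    (2,1) via y @ 0.8891  # hit
  → r_1 = 0.8891
beam 2: φ=0°, α=30°
  direction (0.8660, 0.5000); cell (2,2); t to first gridline: x 0.5427, y 0.4600 (then +1.1547 / +2.0000)
    (2,3) via y @ 0.4600
    (3,3) via x @ 0.5427
    (4,3) via x @ 1.6974
    (4,4) via y @ 2.4600
    (5,4) via x @ 2.8521
    (6,4) via x @ 4.0068
    (6,5) via y @ 4.4600
    (7,5) via x @ 5.1615  # hit
  → r_2 = 5.1615
beam 3: φ=90°, α=120°
  direction (-0.5000, 0.8660); cell (2,2); t to first gridline: x 1.0600, y 0.2656 (then +2.0000 / +1.1547)
    (2,3) via y @ 0.2656
    (1,3) via x @ 1.0600
    (1,4) via y @ 1.4203
    (1,5) via y @ 2.5750
    (0,5) via x @ 3.0600  # hit
  → r_3 = 3.0600

ranges = [0.8891, 5.1615, 3.0600]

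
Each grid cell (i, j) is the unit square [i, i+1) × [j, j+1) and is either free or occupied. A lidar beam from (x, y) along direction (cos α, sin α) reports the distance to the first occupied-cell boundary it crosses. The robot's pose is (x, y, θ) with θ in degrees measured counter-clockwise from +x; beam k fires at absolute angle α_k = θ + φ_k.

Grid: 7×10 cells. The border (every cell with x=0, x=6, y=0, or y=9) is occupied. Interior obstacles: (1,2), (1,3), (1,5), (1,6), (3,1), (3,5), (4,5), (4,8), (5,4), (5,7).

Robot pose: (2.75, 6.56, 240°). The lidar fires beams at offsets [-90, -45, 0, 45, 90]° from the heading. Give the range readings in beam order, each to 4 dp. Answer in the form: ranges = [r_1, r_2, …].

beam 1: φ=-90°, α=150°
  d=(-0.8660,0.5000)  start (2,6)  tX=0.8660 tY=0.8800  stride 1/|dx|=1.1547 1/|dy|=2.0000
    cross x-line → (1,6), t=0.8660 (wall)
  → r_1 = 0.8660
beam 2: φ=-45°, α=195°
  d=(-0.9659,-0.2588)  start (2,6)  tX=0.7765 tY=2.1637  stride 1/|dx|=1.0353 1/|dy|=3.8637
    cross x-line → (1,6), t=0.7765 (wall)
  → r_2 = 0.7765
beam 3: φ=0°, α=240°
  d=(-0.5000,-0.8660)  start (2,6)  tX=1.5000 tY=0.6466  stride 1/|dx|=2.0000 1/|dy|=1.1547
    cross y-line → (2,5), t=0.6466
    cross x-line → (1,5), t=1.5000 (wall)
  → r_3 = 1.5000
beam 4: φ=45°, α=285°
  d=(0.2588,-0.9659)  start (2,6)  tX=0.9659 tY=0.5798  stride 1/|dx|=3.8637 1/|dy|=1.0353
    cross y-line → (2,5), t=0.5798
    cross x-line → (3,5), t=0.9659 (wall)
  → r_4 = 0.9659
beam 5: φ=90°, α=330°
  d=(0.8660,-0.5000)  start (2,6)  tX=0.2887 tY=1.1200  stride 1/|dx|=1.1547 1/|dy|=2.0000
    cross x-line → (3,6), t=0.2887
    cross y-line → (3,5), t=1.1200 (wall)
  → r_5 = 1.1200

ranges = [0.8660, 0.7765, 1.5000, 0.9659, 1.1200]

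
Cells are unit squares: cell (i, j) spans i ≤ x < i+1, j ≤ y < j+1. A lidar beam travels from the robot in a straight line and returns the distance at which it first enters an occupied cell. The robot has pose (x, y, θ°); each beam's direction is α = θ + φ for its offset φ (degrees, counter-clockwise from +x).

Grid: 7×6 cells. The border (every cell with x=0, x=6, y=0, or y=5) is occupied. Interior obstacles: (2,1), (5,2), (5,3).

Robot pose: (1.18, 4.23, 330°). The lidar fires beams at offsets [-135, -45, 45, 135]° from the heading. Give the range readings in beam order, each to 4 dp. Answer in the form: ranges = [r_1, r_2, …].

ranges = [0.1863, 3.1682, 2.9751, 0.6955]

beam 1: φ=-135°, α=195°
  d=(-0.9659,-0.2588)  start (1,4)  tX=0.1863 tY=0.8887  stride 1/|dx|=1.0353 1/|dy|=3.8637
    cross x-line → (0,4), t=0.1863 (wall)
  → r_1 = 0.1863
beam 2: φ=-45°, α=285°
  d=(0.2588,-0.9659)  start (1,4)  tX=3.1682 tY=0.2381  stride 1/|dx|=3.8637 1/|dy|=1.0353
    cross y-line → (1,3), t=0.2381
    cross y-line → (1,2), t=1.2734
    cross y-line → (1,1), t=2.3087
    cross x-line → (2,1), t=3.1682 (wall)
  → r_2 = 3.1682
beam 3: φ=45°, α=15°
  d=(0.9659,0.2588)  start (1,4)  tX=0.8489 tY=2.9751  stride 1/|dx|=1.0353 1/|dy|=3.8637
    cross x-line → (2,4), t=0.8489
    cross x-line → (3,4), t=1.8842
    cross x-line → (4,4), t=2.9195
    cross y-line → (4,5), t=2.9751 (wall)
  → r_3 = 2.9751
beam 4: φ=135°, α=105°
  d=(-0.2588,0.9659)  start (1,4)  tX=0.6955 tY=0.7972  stride 1/|dx|=3.8637 1/|dy|=1.0353
    cross x-line → (0,4), t=0.6955 (wall)
  → r_4 = 0.6955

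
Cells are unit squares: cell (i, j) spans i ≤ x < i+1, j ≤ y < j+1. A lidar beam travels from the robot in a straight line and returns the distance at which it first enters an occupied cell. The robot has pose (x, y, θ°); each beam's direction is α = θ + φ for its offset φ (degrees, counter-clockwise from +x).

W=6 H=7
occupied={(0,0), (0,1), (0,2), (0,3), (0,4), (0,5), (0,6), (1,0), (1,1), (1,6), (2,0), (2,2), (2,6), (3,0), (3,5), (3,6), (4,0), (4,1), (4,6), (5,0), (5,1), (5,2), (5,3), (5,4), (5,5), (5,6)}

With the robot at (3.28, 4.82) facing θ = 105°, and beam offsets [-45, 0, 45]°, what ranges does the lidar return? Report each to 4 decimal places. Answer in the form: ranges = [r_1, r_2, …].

ranges = [0.2078, 0.1863, 2.3600]

beam 1: φ=-45°, α=60°
  dir = (cos 60°, sin 60°) = (0.5000, 0.8660); from cell (3,4)
  next x-line at t=1.4400, next y-line at t=0.2078; Δt_x=2.0000, Δt_y=1.1547
    y: enter (3,5) at t=0.2078 ← occupied
  → r_1 = 0.2078
beam 2: φ=0°, α=105°
  dir = (cos 105°, sin 105°) = (-0.2588, 0.9659); from cell (3,4)
  next x-line at t=1.0818, next y-line at t=0.1863; Δt_x=3.8637, Δt_y=1.0353
    y: enter (3,5) at t=0.1863 ← occupied
  → r_2 = 0.1863
beam 3: φ=45°, α=150°
  dir = (cos 150°, sin 150°) = (-0.8660, 0.5000); from cell (3,4)
  next x-line at t=0.3233, next y-line at t=0.3600; Δt_x=1.1547, Δt_y=2.0000
    x: enter (2,4) at t=0.3233
    y: enter (2,5) at t=0.3600
    x: enter (1,5) at t=1.4780
    y: enter (1,6) at t=2.3600 ← occupied
  → r_3 = 2.3600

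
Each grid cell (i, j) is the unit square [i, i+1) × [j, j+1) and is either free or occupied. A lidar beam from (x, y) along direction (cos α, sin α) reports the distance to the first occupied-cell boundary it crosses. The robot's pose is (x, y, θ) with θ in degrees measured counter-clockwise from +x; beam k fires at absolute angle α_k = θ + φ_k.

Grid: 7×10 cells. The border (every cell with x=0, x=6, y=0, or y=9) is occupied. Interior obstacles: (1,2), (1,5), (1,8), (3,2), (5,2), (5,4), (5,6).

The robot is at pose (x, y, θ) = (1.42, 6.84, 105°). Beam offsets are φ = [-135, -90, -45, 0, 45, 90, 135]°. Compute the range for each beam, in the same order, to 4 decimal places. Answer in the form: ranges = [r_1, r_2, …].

ranges = [4.1338, 4.7416, 2.4942, 1.2009, 0.4850, 0.4348, 0.8400]

beam 1: φ=-135°, α=330°
  dir = (cos 330°, sin 330°) = (0.8660, -0.5000); from cell (1,6)
  next x-line at t=0.6697, next y-line at t=1.6800; Δt_x=1.1547, Δt_y=2.0000
    x: enter (2,6) at t=0.6697
    y: enter (2,5) at t=1.6800
    x: enter (3,5) at t=1.8244
    x: enter (4,5) at t=2.9791
    y: enter (4,4) at t=3.6800
    x: enter (5,4) at t=4.1338 ← occupied
  → r_1 = 4.1338
beam 2: φ=-90°, α=15°
  dir = (cos 15°, sin 15°) = (0.9659, 0.2588); from cell (1,6)
  next x-line at t=0.6005, next y-line at t=0.6182; Δt_x=1.0353, Δt_y=3.8637
    x: enter (2,6) at t=0.6005
    y: enter (2,7) at t=0.6182
    x: enter (3,7) at t=1.6357
    x: enter (4,7) at t=2.6710
    x: enter (5,7) at t=3.7063
    y: enter (5,8) at t=4.4819
    x: enter (6,8) at t=4.7416 ← occupied
  → r_2 = 4.7416
beam 3: φ=-45°, α=60°
  dir = (cos 60°, sin 60°) = (0.5000, 0.8660); from cell (1,6)
  next x-line at t=1.1600, next y-line at t=0.1848; Δt_x=2.0000, Δt_y=1.1547
    y: enter (1,7) at t=0.1848
    x: enter (2,7) at t=1.1600
    y: enter (2,8) at t=1.3395
    y: enter (2,9) at t=2.4942 ← occupied
  → r_3 = 2.4942
beam 4: φ=0°, α=105°
  dir = (cos 105°, sin 105°) = (-0.2588, 0.9659); from cell (1,6)
  next x-line at t=1.6228, next y-line at t=0.1656; Δt_x=3.8637, Δt_y=1.0353
    y: enter (1,7) at t=0.1656
    y: enter (1,8) at t=1.2009 ← occupied
  → r_4 = 1.2009
beam 5: φ=45°, α=150°
  dir = (cos 150°, sin 150°) = (-0.8660, 0.5000); from cell (1,6)
  next x-line at t=0.4850, next y-line at t=0.3200; Δt_x=1.1547, Δt_y=2.0000
    y: enter (1,7) at t=0.3200
    x: enter (0,7) at t=0.4850 ← occupied
  → r_5 = 0.4850
beam 6: φ=90°, α=195°
  dir = (cos 195°, sin 195°) = (-0.9659, -0.2588); from cell (1,6)
  next x-line at t=0.4348, next y-line at t=3.2455; Δt_x=1.0353, Δt_y=3.8637
    x: enter (0,6) at t=0.4348 ← occupied
  → r_6 = 0.4348
beam 7: φ=135°, α=240°
  dir = (cos 240°, sin 240°) = (-0.5000, -0.8660); from cell (1,6)
  next x-line at t=0.8400, next y-line at t=0.9699; Δt_x=2.0000, Δt_y=1.1547
    x: enter (0,6) at t=0.8400 ← occupied
  → r_7 = 0.8400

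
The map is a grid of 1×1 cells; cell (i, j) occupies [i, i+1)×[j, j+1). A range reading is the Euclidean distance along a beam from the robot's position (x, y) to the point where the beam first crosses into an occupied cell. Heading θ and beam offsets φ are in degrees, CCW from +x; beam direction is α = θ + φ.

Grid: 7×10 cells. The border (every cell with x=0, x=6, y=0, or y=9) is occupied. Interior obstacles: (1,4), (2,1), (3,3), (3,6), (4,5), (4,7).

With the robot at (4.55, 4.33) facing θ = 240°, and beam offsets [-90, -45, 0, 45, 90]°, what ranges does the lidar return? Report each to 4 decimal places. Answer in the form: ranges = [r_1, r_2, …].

beam 1: φ=-90°, α=150°
  d=(-0.8660,0.5000)  start (4,4)  tX=0.6351 tY=1.3400  stride 1/|dx|=1.1547 1/|dy|=2.0000
    cross x-line → (3,4), t=0.6351
    cross y-line → (3,5), t=1.3400
    cross x-line → (2,5), t=1.7898
    cross x-line → (1,5), t=2.9445
    cross y-line → (1,6), t=3.3400
    cross x-line → (0,6), t=4.0992 (wall)
  → r_1 = 4.0992
beam 2: φ=-45°, α=195°
  d=(-0.9659,-0.2588)  start (4,4)  tX=0.5694 tY=1.2750  stride 1/|dx|=1.0353 1/|dy|=3.8637
    cross x-line → (3,4), t=0.5694
    cross y-line → (3,3), t=1.2750 (wall)
  → r_2 = 1.2750
beam 3: φ=0°, α=240°
  d=(-0.5000,-0.8660)  start (4,4)  tX=1.1000 tY=0.3811  stride 1/|dx|=2.0000 1/|dy|=1.1547
    cross y-line → (4,3), t=0.3811
    cross x-line → (3,3), t=1.1000 (wall)
  → r_3 = 1.1000
beam 4: φ=45°, α=285°
  d=(0.2588,-0.9659)  start (4,4)  tX=1.7387 tY=0.3416  stride 1/|dx|=3.8637 1/|dy|=1.0353
    cross y-line → (4,3), t=0.3416
    cross y-line → (4,2), t=1.3769
    cross x-line → (5,2), t=1.7387
    cross y-line → (5,1), t=2.4122
    cross y-line → (5,0), t=3.4475 (wall)
  → r_4 = 3.4475
beam 5: φ=90°, α=330°
  d=(0.8660,-0.5000)  start (4,4)  tX=0.5196 tY=0.6600  stride 1/|dx|=1.1547 1/|dy|=2.0000
    cross x-line → (5,4), t=0.5196
    cross y-line → (5,3), t=0.6600
    cross x-line → (6,3), t=1.6743 (wall)
  → r_5 = 1.6743

ranges = [4.0992, 1.2750, 1.1000, 3.4475, 1.6743]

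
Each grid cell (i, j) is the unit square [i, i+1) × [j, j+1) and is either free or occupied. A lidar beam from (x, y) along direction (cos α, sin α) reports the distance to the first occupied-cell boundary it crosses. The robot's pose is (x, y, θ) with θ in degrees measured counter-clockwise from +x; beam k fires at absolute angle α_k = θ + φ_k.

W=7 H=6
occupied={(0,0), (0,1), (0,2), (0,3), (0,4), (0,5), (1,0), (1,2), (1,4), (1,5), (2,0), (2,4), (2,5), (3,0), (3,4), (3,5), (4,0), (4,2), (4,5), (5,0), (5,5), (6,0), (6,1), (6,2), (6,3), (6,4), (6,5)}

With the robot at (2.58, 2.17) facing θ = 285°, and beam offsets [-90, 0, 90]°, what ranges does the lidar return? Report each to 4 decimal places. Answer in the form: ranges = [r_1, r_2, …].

beam 1: φ=-90°, α=195°
  cosα=-0.9659 sinα=-0.2588 | (2,2) | tMaxX 0.6005 tMaxY 0.6568 | tΔX 1.0353 tΔY 3.8637
    t=0.6005 [x] (1,2) — stop
  → r_1 = 0.6005
beam 2: φ=0°, α=285°
  cosα=0.2588 sinα=-0.9659 | (2,2) | tMaxX 1.6228 tMaxY 0.1760 | tΔX 3.8637 tΔY 1.0353
    t=0.1760 [y] (2,1)
    t=1.2113 [y] (2,0) — stop
  → r_2 = 1.2113
beam 3: φ=90°, α=15°
  cosα=0.9659 sinα=0.2588 | (2,2) | tMaxX 0.4348 tMaxY 3.2069 | tΔX 1.0353 tΔY 3.8637
    t=0.4348 [x] (3,2)
    t=1.4701 [x] (4,2) — stop
  → r_3 = 1.4701

ranges = [0.6005, 1.2113, 1.4701]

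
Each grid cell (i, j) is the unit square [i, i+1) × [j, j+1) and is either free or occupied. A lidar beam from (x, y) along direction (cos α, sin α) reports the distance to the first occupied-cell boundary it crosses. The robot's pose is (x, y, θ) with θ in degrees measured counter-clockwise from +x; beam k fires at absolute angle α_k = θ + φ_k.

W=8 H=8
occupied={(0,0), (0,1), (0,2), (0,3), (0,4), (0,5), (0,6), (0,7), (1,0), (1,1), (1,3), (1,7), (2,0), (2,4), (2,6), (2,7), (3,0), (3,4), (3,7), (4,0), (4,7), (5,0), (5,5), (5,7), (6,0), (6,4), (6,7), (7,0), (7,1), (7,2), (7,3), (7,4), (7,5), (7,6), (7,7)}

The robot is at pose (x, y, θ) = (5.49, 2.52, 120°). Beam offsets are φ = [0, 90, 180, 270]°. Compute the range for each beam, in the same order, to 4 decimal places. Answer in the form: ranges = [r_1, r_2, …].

beam 1: φ=0°, α=120°
  direction (-0.5000, 0.8660); cell (5,2); t to first gridline: x 0.9800, y 0.5543 (then +2.0000 / +1.1547)
    (5,3) via y @ 0.5543
    (4,3) via x @ 0.9800
    (4,4) via y @ 1.7090
    (4,5) via y @ 2.8637
    (3,5) via x @ 2.9800
    (3,6) via y @ 4.0184
    (2,6) via x @ 4.9800  # hit
  → r_1 = 4.9800
beam 2: φ=90°, α=210°
  direction (-0.8660, -0.5000); cell (5,2); t to first gridline: x 0.5658, y 1.0400 (then +1.1547 / +2.0000)
    (4,2) via x @ 0.5658
    (4,1) via y @ 1.0400
    (3,1) via x @ 1.7205
    (2,1) via x @ 2.8752
    (2,0) via y @ 3.0400  # hit
  → r_2 = 3.0400
beam 3: φ=180°, α=300°
  direction (0.5000, -0.8660); cell (5,2); t to first gridline: x 1.0200, y 0.6004 (then +2.0000 / +1.1547)
    (5,1) via y @ 0.6004
    (6,1) via x @ 1.0200
    (6,0) via y @ 1.7551  # hit
  → r_3 = 1.7551
beam 4: φ=270°, α=30°
  direction (0.8660, 0.5000); cell (5,2); t to first gridline: x 0.5889, y 0.9600 (then +1.1547 / +2.0000)
    (6,2) via x @ 0.5889
    (6,3) via y @ 0.9600
    (7,3) via x @ 1.7436  # hit
  → r_4 = 1.7436

ranges = [4.9800, 3.0400, 1.7551, 1.7436]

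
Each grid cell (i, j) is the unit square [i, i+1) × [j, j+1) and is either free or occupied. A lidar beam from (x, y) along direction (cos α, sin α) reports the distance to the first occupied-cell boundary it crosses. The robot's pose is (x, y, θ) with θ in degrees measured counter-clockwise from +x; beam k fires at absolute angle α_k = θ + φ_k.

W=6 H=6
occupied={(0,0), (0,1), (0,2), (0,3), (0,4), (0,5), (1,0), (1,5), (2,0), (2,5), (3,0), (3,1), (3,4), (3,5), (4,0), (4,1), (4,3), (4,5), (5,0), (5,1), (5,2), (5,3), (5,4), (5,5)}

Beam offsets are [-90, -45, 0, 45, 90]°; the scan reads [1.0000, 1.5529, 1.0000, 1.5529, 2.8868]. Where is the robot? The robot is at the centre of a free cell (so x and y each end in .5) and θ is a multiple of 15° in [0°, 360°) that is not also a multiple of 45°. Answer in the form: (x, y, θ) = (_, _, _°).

(x, y, θ) = (3.5, 2.5, 60°)

The pose lattice has 12·16 = 192 candidates. Test each by forward raycasting.
  (1.5, 1.5, 30°): beam 1 = 0.5774 ≠ 1.0000 ✗
  (2.5, 1.5, 210°): beam 1 = 3.0000 ≠ 1.0000 ✗
  (1.5, 1.5, 345°): beam 1 = 0.5176 ≠ 1.0000 ✗
  …
  (3.5, 2.5, 60°): r_1=1.0000, r_2=1.5529, r_3=1.0000, r_4=1.5529, r_5=2.8868 — all match ✓
No second candidate reproduces the full scan.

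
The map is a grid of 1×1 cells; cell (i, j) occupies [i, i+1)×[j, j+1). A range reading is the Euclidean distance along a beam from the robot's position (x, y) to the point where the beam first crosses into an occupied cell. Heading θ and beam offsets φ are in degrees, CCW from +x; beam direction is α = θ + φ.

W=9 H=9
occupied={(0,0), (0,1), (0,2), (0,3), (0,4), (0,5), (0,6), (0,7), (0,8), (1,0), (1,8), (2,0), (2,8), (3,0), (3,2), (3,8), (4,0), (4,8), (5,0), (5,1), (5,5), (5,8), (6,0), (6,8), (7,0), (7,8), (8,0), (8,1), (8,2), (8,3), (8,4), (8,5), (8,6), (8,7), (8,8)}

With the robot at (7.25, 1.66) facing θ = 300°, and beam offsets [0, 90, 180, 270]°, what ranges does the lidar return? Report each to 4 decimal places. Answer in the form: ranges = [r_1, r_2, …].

ranges = [0.7621, 0.8660, 3.8567, 1.3200]

beam 1: φ=0°, α=300°
  direction (0.5000, -0.8660); cell (7,1); t to first gridline: x 1.5000, y 0.7621 (then +2.0000 / +1.1547)
    (7,0) via y @ 0.7621  # hit
  → r_1 = 0.7621
beam 2: φ=90°, α=30°
  direction (0.8660, 0.5000); cell (7,1); t to first gridline: x 0.8660, y 0.6800 (then +1.1547 / +2.0000)
    (7,2) via y @ 0.6800
    (8,2) via x @ 0.8660  # hit
  → r_2 = 0.8660
beam 3: φ=180°, α=120°
  direction (-0.5000, 0.8660); cell (7,1); t to first gridline: x 0.5000, y 0.3926 (then +2.0000 / +1.1547)
    (7,2) via y @ 0.3926
    (6,2) via x @ 0.5000
    (6,3) via y @ 1.5473
    (5,3) via x @ 2.5000
    (5,4) via y @ 2.7020
    (5,5) via y @ 3.8567  # hit
  → r_3 = 3.8567
beam 4: φ=270°, α=210°
  direction (-0.8660, -0.5000); cell (7,1); t to first gridline: x 0.2887, y 1.3200 (then +1.1547 / +2.0000)
    (6,1) via x @ 0.2887
    (6,0) via y @ 1.3200  # hit
  → r_4 = 1.3200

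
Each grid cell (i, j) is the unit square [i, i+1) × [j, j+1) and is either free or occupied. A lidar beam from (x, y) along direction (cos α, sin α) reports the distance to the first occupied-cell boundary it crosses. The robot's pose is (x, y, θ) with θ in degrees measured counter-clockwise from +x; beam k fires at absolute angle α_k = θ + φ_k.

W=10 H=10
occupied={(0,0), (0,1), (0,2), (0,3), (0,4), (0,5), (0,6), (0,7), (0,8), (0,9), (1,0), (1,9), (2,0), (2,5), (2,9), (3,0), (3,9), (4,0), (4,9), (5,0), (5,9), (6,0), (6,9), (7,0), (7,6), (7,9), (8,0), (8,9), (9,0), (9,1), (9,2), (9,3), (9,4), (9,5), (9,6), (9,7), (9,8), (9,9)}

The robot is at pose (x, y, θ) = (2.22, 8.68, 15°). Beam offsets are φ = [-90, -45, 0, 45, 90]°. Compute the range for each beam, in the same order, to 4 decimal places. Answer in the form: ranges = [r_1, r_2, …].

beam 1: φ=-90°, α=285°
  d=(0.2588,-0.9659)  start (2,8)  tX=3.0137 tY=0.7040  stride 1/|dx|=3.8637 1/|dy|=1.0353
    cross y-line → (2,7), t=0.7040
    cross y-line → (2,6), t=1.7393
    cross y-line → (2,5), t=2.7745 (wall)
  → r_1 = 2.7745
beam 2: φ=-45°, α=330°
  d=(0.8660,-0.5000)  start (2,8)  tX=0.9007 tY=1.3600  stride 1/|dx|=1.1547 1/|dy|=2.0000
    cross x-line → (3,8), t=0.9007
    cross y-line → (3,7), t=1.3600
    cross x-line → (4,7), t=2.0554
    cross x-line → (5,7), t=3.2101
    cross y-line → (5,6), t=3.3600
    cross x-line → (6,6), t=4.3648
    cross y-line → (6,5), t=5.3600
    cross x-line → (7,5), t=5.5195
    cross x-line → (8,5), t=6.6742
    cross y-line → (8,4), t=7.3600
    cross x-line → (9,4), t=7.8289 (wall)
  → r_2 = 7.8289
beam 3: φ=0°, α=15°
  d=(0.9659,0.2588)  start (2,8)  tX=0.8075 tY=1.2364  stride 1/|dx|=1.0353 1/|dy|=3.8637
    cross x-line → (3,8), t=0.8075
    cross y-line → (3,9), t=1.2364 (wall)
  → r_3 = 1.2364
beam 4: φ=45°, α=60°
  d=(0.5000,0.8660)  start (2,8)  tX=1.5600 tY=0.3695  stride 1/|dx|=2.0000 1/|dy|=1.1547
    cross y-line → (2,9), t=0.3695 (wall)
  → r_4 = 0.3695
beam 5: φ=90°, α=105°
  d=(-0.2588,0.9659)  start (2,8)  tX=0.8500 tY=0.3313  stride 1/|dx|=3.8637 1/|dy|=1.0353
    cross y-line → (2,9), t=0.3313 (wall)
  → r_5 = 0.3313

ranges = [2.7745, 7.8289, 1.2364, 0.3695, 0.3313]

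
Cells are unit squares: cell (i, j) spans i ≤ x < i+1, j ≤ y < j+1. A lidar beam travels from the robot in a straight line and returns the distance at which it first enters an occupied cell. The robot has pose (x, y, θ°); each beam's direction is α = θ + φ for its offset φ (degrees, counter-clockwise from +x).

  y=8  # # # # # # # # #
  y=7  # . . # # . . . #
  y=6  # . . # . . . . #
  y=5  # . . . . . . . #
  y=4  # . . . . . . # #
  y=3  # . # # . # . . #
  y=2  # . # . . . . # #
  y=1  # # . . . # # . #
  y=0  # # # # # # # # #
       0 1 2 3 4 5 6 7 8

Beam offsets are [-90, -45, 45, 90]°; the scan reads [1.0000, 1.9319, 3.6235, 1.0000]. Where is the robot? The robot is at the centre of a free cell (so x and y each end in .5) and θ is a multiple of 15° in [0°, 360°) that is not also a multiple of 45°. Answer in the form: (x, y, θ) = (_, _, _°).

(x, y, θ) = (1.5, 4.5, 30°)

The pose lattice has 37·16 = 592 candidates. Test each by forward raycasting.
  (5.5, 5.5, 30°): beam 1 = 3.0000 ≠ 1.0000 ✗
  (5.5, 7.5, 165°): beam 1 = 0.5176 ≠ 1.0000 ✗
  (4.5, 5.5, 255°): beam 1 = 3.6235 ≠ 1.0000 ✗
  (6.5, 7.5, 165°): beam 1 = 0.5176 ≠ 1.0000 ✗
  (4.5, 1.5, 60°): beam 1 = 0.5774 ≠ 1.0000 ✗
  …
  (1.5, 4.5, 30°): r_1=1.0000, r_2=1.9319, r_3=3.6235, r_4=1.0000 — all match ✓
No second candidate reproduces the full scan.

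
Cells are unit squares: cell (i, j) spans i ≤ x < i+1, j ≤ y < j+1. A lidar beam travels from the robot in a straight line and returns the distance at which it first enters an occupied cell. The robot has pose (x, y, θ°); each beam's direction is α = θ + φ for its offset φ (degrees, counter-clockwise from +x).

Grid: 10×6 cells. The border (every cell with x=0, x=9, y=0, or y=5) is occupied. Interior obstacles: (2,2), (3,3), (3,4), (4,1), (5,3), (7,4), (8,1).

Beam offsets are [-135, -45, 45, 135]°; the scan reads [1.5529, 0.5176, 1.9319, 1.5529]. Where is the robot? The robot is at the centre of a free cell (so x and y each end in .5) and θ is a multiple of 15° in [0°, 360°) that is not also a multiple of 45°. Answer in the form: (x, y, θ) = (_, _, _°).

(x, y, θ) = (1.5, 3.5, 210°)

The pose lattice has 25·16 = 400 candidates. Test each by forward raycasting.
  (1.5, 2.5, 15°): beam 1 = 1.0000 ≠ 1.5529 ✗
  (4.5, 2.5, 300°): beam 3 = 3.6235 ≠ 1.9319 ✗
  (1.5, 1.5, 105°): beam 1 = 1.0000 ≠ 1.5529 ✗
  (4.5, 4.5, 330°): beam 1 = 0.5176 ≠ 1.5529 ✗
  …
  (1.5, 3.5, 210°): r_1=1.5529, r_2=0.5176, r_3=1.9319, r_4=1.5529 — all match ✓
No second candidate reproduces the full scan.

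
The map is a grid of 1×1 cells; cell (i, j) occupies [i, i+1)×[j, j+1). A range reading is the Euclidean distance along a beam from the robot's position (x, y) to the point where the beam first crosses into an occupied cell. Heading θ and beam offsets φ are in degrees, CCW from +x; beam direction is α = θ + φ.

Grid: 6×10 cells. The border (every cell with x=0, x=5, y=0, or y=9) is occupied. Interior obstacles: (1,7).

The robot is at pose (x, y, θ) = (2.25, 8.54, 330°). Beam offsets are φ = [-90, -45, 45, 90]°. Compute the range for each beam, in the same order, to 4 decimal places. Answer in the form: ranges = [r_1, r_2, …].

beam 1: φ=-90°, α=240°
  dir = (cos 240°, sin 240°) = (-0.5000, -0.8660); from cell (2,8)
  next x-line at t=0.5000, next y-line at t=0.6235; Δt_x=2.0000, Δt_y=1.1547
    x: enter (1,8) at t=0.5000
    y: enter (1,7) at t=0.6235 ← occupied
  → r_1 = 0.6235
beam 2: φ=-45°, α=285°
  dir = (cos 285°, sin 285°) = (0.2588, -0.9659); from cell (2,8)
  next x-line at t=2.8978, next y-line at t=0.5590; Δt_x=3.8637, Δt_y=1.0353
    y: enter (2,7) at t=0.5590
    y: enter (2,6) at t=1.5943
    y: enter (2,5) at t=2.6296
    x: enter (3,5) at t=2.8978
    y: enter (3,4) at t=3.6649
    y: enter (3,3) at t=4.7002
    y: enter (3,2) at t=5.7354
    x: enter (4,2) at t=6.7615
    y: enter (4,1) at t=6.7707
    y: enter (4,0) at t=7.8060 ← occupied
  → r_2 = 7.8060
beam 3: φ=45°, α=15°
  dir = (cos 15°, sin 15°) = (0.9659, 0.2588); from cell (2,8)
  next x-line at t=0.7765, next y-line at t=1.7773; Δt_x=1.0353, Δt_y=3.8637
    x: enter (3,8) at t=0.7765
    y: enter (3,9) at t=1.7773 ← occupied
  → r_3 = 1.7773
beam 4: φ=90°, α=60°
  dir = (cos 60°, sin 60°) = (0.5000, 0.8660); from cell (2,8)
  next x-line at t=1.5000, next y-line at t=0.5312; Δt_x=2.0000, Δt_y=1.1547
    y: enter (2,9) at t=0.5312 ← occupied
  → r_4 = 0.5312

ranges = [0.6235, 7.8060, 1.7773, 0.5312]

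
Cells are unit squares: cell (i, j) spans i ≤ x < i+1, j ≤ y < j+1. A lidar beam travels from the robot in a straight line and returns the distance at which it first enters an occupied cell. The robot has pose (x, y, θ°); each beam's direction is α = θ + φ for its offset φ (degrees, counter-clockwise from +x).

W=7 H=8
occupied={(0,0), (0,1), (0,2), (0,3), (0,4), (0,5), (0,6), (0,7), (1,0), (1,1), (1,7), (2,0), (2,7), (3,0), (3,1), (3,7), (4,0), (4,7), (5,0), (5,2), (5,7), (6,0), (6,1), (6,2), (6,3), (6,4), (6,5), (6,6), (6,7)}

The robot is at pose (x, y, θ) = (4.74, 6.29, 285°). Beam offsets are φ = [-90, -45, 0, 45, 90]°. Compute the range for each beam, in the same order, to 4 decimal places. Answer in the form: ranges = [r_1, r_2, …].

ranges = [3.8719, 5.4800, 3.4061, 1.4549, 1.3044]

beam 1: φ=-90°, α=195°
  cosα=-0.9659 sinα=-0.2588 | (4,6) | tMaxX 0.7661 tMaxY 1.1205 | tΔX 1.0353 tΔY 3.8637
    t=0.7661 [x] (3,6)
    t=1.1205 [y] (3,5)
    t=1.8014 [x] (2,5)
    t=2.8367 [x] (1,5)
    t=3.8719 [x] (0,5) — stop
  → r_1 = 3.8719
beam 2: φ=-45°, α=240°
  cosα=-0.5000 sinα=-0.8660 | (4,6) | tMaxX 1.4800 tMaxY 0.3349 | tΔX 2.0000 tΔY 1.1547
    t=0.3349 [y] (4,5)
    t=1.4800 [x] (3,5)
    t=1.4896 [y] (3,4)
    t=2.6443 [y] (3,3)
    t=3.4800 [x] (2,3)
    t=3.7990 [y] (2,2)
    t=4.9537 [y] (2,1)
    t=5.4800 [x] (1,1) — stop
  → r_2 = 5.4800
beam 3: φ=0°, α=285°
  cosα=0.2588 sinα=-0.9659 | (4,6) | tMaxX 1.0046 tMaxY 0.3002 | tΔX 3.8637 tΔY 1.0353
    t=0.3002 [y] (4,5)
    t=1.0046 [x] (5,5)
    t=1.3355 [y] (5,4)
    t=2.3708 [y] (5,3)
    t=3.4061 [y] (5,2) — stop
  → r_3 = 3.4061
beam 4: φ=45°, α=330°
  cosα=0.8660 sinα=-0.5000 | (4,6) | tMaxX 0.3002 tMaxY 0.5800 | tΔX 1.1547 tΔY 2.0000
    t=0.3002 [x] (5,6)
    t=0.5800 [y] (5,5)
    t=1.4549 [x] (6,5) — stop
  → r_4 = 1.4549
beam 5: φ=90°, α=15°
  cosα=0.9659 sinα=0.2588 | (4,6) | tMaxX 0.2692 tMaxY 2.7432 | tΔX 1.0353 tΔY 3.8637
    t=0.2692 [x] (5,6)
    t=1.3044 [x] (6,6) — stop
  → r_5 = 1.3044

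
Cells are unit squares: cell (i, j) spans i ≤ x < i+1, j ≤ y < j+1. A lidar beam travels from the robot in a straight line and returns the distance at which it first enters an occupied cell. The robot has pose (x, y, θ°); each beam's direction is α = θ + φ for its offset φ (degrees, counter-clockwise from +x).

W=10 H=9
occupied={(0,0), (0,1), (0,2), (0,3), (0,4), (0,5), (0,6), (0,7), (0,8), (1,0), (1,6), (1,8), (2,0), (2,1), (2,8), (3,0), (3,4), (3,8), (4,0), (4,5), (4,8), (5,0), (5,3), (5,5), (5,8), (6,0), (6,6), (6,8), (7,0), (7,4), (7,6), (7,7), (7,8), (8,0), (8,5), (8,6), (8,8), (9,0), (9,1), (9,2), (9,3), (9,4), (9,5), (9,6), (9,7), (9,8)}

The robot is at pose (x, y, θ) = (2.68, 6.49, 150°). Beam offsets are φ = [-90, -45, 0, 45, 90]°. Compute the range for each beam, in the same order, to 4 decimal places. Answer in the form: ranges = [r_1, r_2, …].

beam 1: φ=-90°, α=60°
  d=(0.5000,0.8660)  start (2,6)  tX=0.6400 tY=0.5889  stride 1/|dx|=2.0000 1/|dy|=1.1547
    cross y-line → (2,7), t=0.5889
    cross x-line → (3,7), t=0.6400
    cross y-line → (3,8), t=1.7436 (wall)
  → r_1 = 1.7436
beam 2: φ=-45°, α=105°
  d=(-0.2588,0.9659)  start (2,6)  tX=2.6273 tY=0.5280  stride 1/|dx|=3.8637 1/|dy|=1.0353
    cross y-line → (2,7), t=0.5280
    cross y-line → (2,8), t=1.5633 (wall)
  → r_2 = 1.5633
beam 3: φ=0°, α=150°
  d=(-0.8660,0.5000)  start (2,6)  tX=0.7852 tY=1.0200  stride 1/|dx|=1.1547 1/|dy|=2.0000
    cross x-line → (1,6), t=0.7852 (wall)
  → r_3 = 0.7852
beam 4: φ=45°, α=195°
  d=(-0.9659,-0.2588)  start (2,6)  tX=0.7040 tY=1.8932  stride 1/|dx|=1.0353 1/|dy|=3.8637
    cross x-line → (1,6), t=0.7040 (wall)
  → r_4 = 0.7040
beam 5: φ=90°, α=240°
  d=(-0.5000,-0.8660)  start (2,6)  tX=1.3600 tY=0.5658  stride 1/|dx|=2.0000 1/|dy|=1.1547
    cross y-line → (2,5), t=0.5658
    cross x-line → (1,5), t=1.3600
    cross y-line → (1,4), t=1.7205
    cross y-line → (1,3), t=2.8752
    cross x-line → (0,3), t=3.3600 (wall)
  → r_5 = 3.3600

ranges = [1.7436, 1.5633, 0.7852, 0.7040, 3.3600]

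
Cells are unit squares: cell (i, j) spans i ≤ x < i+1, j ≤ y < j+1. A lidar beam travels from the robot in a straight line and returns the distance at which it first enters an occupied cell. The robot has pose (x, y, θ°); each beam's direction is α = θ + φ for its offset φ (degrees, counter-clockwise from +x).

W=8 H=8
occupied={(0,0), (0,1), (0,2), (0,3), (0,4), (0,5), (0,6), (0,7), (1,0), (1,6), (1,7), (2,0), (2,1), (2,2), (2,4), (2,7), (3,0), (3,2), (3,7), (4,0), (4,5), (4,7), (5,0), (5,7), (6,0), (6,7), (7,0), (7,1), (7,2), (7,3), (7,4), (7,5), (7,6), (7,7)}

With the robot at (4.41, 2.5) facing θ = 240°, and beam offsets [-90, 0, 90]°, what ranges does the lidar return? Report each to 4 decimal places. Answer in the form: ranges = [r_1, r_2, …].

ranges = [0.4734, 1.7321, 2.9907]

beam 1: φ=-90°, α=150°
  direction (-0.8660, 0.5000); cell (4,2); t to first gridline: x 0.4734, y 1.0000 (then +1.1547 / +2.0000)
    (3,2) via x @ 0.4734  # hit
  → r_1 = 0.4734
beam 2: φ=0°, α=240°
  direction (-0.5000, -0.8660); cell (4,2); t to first gridline: x 0.8200, y 0.5774 (then +2.0000 / +1.1547)
    (4,1) via y @ 0.5774
    (3,1) via x @ 0.8200
    (3,0) via y @ 1.7321  # hit
  → r_2 = 1.7321
beam 3: φ=90°, α=330°
  direction (0.8660, -0.5000); cell (4,2); t to first gridline: x 0.6813, y 1.0000 (then +1.1547 / +2.0000)
    (5,2) via x @ 0.6813
    (5,1) via y @ 1.0000
    (6,1) via x @ 1.8360
    (7,1) via x @ 2.9907  # hit
  → r_3 = 2.9907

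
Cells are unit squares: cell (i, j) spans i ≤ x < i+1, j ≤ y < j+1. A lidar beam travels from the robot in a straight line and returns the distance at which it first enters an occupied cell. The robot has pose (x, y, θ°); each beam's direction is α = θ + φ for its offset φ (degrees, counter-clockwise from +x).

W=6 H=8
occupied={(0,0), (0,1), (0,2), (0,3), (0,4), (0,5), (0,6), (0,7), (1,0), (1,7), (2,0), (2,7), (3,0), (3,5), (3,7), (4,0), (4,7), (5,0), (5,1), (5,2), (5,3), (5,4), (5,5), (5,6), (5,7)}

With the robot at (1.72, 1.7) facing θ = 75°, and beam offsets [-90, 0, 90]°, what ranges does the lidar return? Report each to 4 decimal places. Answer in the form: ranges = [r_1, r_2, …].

ranges = [2.7046, 5.4870, 0.7454]

beam 1: φ=-90°, α=345°
  cosα=0.9659 sinα=-0.2588 | (1,1) | tMaxX 0.2899 tMaxY 2.7046 | tΔX 1.0353 tΔY 3.8637
    t=0.2899 [x] (2,1)
    t=1.3252 [x] (3,1)
    t=2.3604 [x] (4,1)
    t=2.7046 [y] (4,0) — stop
  → r_1 = 2.7046
beam 2: φ=0°, α=75°
  cosα=0.2588 sinα=0.9659 | (1,1) | tMaxX 1.0818 tMaxY 0.3106 | tΔX 3.8637 tΔY 1.0353
    t=0.3106 [y] (1,2)
    t=1.0818 [x] (2,2)
    t=1.3459 [y] (2,3)
    t=2.3811 [y] (2,4)
    t=3.4164 [y] (2,5)
    t=4.4517 [y] (2,6)
    t=4.9455 [x] (3,6)
    t=5.4870 [y] (3,7) — stop
  → r_2 = 5.4870
beam 3: φ=90°, α=165°
  cosα=-0.9659 sinα=0.2588 | (1,1) | tMaxX 0.7454 tMaxY 1.1591 | tΔX 1.0353 tΔY 3.8637
    t=0.7454 [x] (0,1) — stop
  → r_3 = 0.7454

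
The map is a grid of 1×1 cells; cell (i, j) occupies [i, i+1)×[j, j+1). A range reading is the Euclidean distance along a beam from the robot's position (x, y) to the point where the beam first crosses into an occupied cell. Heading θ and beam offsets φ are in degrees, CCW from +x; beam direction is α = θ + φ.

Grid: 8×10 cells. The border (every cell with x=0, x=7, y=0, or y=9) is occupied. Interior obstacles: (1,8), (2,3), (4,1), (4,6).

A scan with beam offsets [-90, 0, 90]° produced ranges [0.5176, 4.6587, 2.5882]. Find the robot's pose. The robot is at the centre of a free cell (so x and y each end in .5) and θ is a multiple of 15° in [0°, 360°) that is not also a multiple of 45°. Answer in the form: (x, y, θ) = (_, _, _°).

(x, y, θ) = (3.5, 1.5, 75°)

Candidates: 44 free-cell centres × 16 headings = 704 poses. Raycast each; keep the one whose scan matches to 4 dp.
  (6.5, 5.5, 300°): beam 1 = 4.0415 ≠ 0.5176 ✗
  (5.5, 1.5, 15°): beam 2 = 1.5529 ≠ 4.6587 ✗
  (4.5, 5.5, 210°): beam 1 = 0.5774 ≠ 0.5176 ✗
  …
  (3.5, 1.5, 75°): r_1=0.5176, r_2=4.6587, r_3=2.5882 — all match ✓
No second candidate reproduces the full scan.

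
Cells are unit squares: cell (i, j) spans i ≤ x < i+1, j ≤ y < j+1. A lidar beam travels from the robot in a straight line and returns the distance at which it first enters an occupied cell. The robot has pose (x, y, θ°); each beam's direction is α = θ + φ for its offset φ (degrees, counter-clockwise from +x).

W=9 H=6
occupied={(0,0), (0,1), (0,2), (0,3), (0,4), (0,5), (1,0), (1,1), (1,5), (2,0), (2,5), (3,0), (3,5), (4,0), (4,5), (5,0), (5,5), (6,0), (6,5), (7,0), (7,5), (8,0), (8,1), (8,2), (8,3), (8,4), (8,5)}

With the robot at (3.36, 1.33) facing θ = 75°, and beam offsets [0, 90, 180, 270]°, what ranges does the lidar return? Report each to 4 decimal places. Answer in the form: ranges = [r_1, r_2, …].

ranges = [3.7995, 1.4080, 0.3416, 1.2750]

beam 1: φ=0°, α=75°
  cosα=0.2588 sinα=0.9659 | (3,1) | tMaxX 2.4728 tMaxY 0.6936 | tΔX 3.8637 tΔY 1.0353
    t=0.6936 [y] (3,2)
    t=1.7289 [y] (3,3)
    t=2.4728 [x] (4,3)
    t=2.7642 [y] (4,4)
    t=3.7995 [y] (4,5) — stop
  → r_1 = 3.7995
beam 2: φ=90°, α=165°
  cosα=-0.9659 sinα=0.2588 | (3,1) | tMaxX 0.3727 tMaxY 2.5887 | tΔX 1.0353 tΔY 3.8637
    t=0.3727 [x] (2,1)
    t=1.4080 [x] (1,1) — stop
  → r_2 = 1.4080
beam 3: φ=180°, α=255°
  cosα=-0.2588 sinα=-0.9659 | (3,1) | tMaxX 1.3909 tMaxY 0.3416 | tΔX 3.8637 tΔY 1.0353
    t=0.3416 [y] (3,0) — stop
  → r_3 = 0.3416
beam 4: φ=270°, α=345°
  cosα=0.9659 sinα=-0.2588 | (3,1) | tMaxX 0.6626 tMaxY 1.2750 | tΔX 1.0353 tΔY 3.8637
    t=0.6626 [x] (4,1)
    t=1.2750 [y] (4,0) — stop
  → r_4 = 1.2750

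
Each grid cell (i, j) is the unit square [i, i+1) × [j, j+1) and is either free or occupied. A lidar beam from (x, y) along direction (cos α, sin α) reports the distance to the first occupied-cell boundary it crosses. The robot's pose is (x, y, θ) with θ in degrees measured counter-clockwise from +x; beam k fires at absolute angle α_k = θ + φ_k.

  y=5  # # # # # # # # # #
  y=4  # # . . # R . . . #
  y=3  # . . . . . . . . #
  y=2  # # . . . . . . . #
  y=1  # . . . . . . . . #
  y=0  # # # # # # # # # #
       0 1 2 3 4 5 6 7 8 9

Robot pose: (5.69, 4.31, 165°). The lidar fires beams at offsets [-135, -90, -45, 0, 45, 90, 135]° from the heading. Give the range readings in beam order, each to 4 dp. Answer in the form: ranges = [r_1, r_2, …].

beam 1: φ=-135°, α=30°
  direction (0.8660, 0.5000); cell (5,4); t to first gridline: x 0.3580, y 1.3800 (then +1.1547 / +2.0000)
    (6,4) via x @ 0.3580
    (6,5) via y @ 1.3800  # hit
  → r_1 = 1.3800
beam 2: φ=-90°, α=75°
  direction (0.2588, 0.9659); cell (5,4); t to first gridline: x 1.1977, y 0.7143 (then +3.8637 / +1.0353)
    (5,5) via y @ 0.7143  # hit
  → r_2 = 0.7143
beam 3: φ=-45°, α=120°
  direction (-0.5000, 0.8660); cell (5,4); t to first gridline: x 1.3800, y 0.7967 (then +2.0000 / +1.1547)
    (5,5) via y @ 0.7967  # hit
  → r_3 = 0.7967
beam 4: φ=0°, α=165°
  direction (-0.9659, 0.2588); cell (5,4); t to first gridline: x 0.7143, y 2.6660 (then +1.0353 / +3.8637)
    (4,4) via x @ 0.7143  # hit
  → r_4 = 0.7143
beam 5: φ=45°, α=210°
  direction (-0.8660, -0.5000); cell (5,4); t to first gridline: x 0.7967, y 0.6200 (then +1.1547 / +2.0000)
    (5,3) via y @ 0.6200
    (4,3) via x @ 0.7967
    (3,3) via x @ 1.9514
    (3,2) via y @ 2.6200
    (2,2) via x @ 3.1061
    (1,2) via x @ 4.2608  # hit
  → r_5 = 4.2608
beam 6: φ=90°, α=255°
  direction (-0.2588, -0.9659); cell (5,4); t to first gridline: x 2.6660, y 0.3209 (then +3.8637 / +1.0353)
    (5,3) via y @ 0.3209
    (5,2) via y @ 1.3562
    (5,1) via y @ 2.3915
    (4,1) via x @ 2.6660
    (4,0) via y @ 3.4268  # hit
  → r_6 = 3.4268
beam 7: φ=135°, α=300°
  direction (0.5000, -0.8660); cell (5,4); t to first gridline: x 0.6200, y 0.3580 (then +2.0000 / +1.1547)
    (5,3) via y @ 0.3580
    (6,3) via x @ 0.6200
    (6,2) via y @ 1.5127
    (7,2) via x @ 2.6200
    (7,1) via y @ 2.6674
    (7,0) via y @ 3.8221  # hit
  → r_7 = 3.8221

ranges = [1.3800, 0.7143, 0.7967, 0.7143, 4.2608, 3.4268, 3.8221]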